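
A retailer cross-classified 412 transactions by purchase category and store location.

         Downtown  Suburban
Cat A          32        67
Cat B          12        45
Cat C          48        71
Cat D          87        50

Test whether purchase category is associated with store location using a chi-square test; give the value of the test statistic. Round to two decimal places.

39.52

Row totals: 99, 57, 119, 137. Column totals: 179, 233. Grand total N = 412.
Expected counts (row total × column total / N):
  Cat A, Downtown: 99×179/412 = 43.012
  Cat A, Suburban: 99×233/412 = 55.988
  Cat B, Downtown: 57×179/412 = 24.765
  Cat B, Suburban: 57×233/412 = 32.235
  Cat C, Downtown: 119×179/412 = 51.701
  Cat C, Suburban: 119×233/412 = 67.299
  Cat D, Downtown: 137×179/412 = 59.522
  Cat D, Suburban: 137×233/412 = 77.478
Contributions (O − E)²/E:
  (32 − 43.012)²/43.012 = 2.8193
  (67 − 55.988)²/55.988 = 2.1659
  (12 − 24.765)²/24.765 = 6.5797
  (45 − 32.235)²/32.235 = 5.0549
  (48 − 51.701)²/51.701 = 0.2649
  (71 − 67.299)²/67.299 = 0.2035
  (87 − 59.522)²/59.522 = 12.6851
  (50 − 77.478)²/77.478 = 9.7452
χ² = 2.8193 + 2.1659 + 6.5797 + 5.0549 + 0.2649 + 0.2035 + 12.6851 + 9.7452 = 39.52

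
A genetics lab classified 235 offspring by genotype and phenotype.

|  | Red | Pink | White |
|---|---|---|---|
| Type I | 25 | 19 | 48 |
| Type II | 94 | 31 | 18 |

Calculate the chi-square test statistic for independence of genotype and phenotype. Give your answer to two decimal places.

Row totals: 92, 143. Column totals: 119, 50, 66. Grand total N = 235.
Expected counts (row total × column total / N):
  Type I, Red: 92×119/235 = 46.587
  Type I, Pink: 92×50/235 = 19.574
  Type I, White: 92×66/235 = 25.838
  Type II, Red: 143×119/235 = 72.413
  Type II, Pink: 143×50/235 = 30.426
  Type II, White: 143×66/235 = 40.162
Contributions (O − E)²/E:
  (25 − 46.587)²/46.587 = 10.0028
  (19 − 19.574)²/19.574 = 0.0168
  (48 − 25.838)²/25.838 = 19.0090
  (94 − 72.413)²/72.413 = 6.4353
  (31 − 30.426)²/30.426 = 0.0108
  (18 − 40.162)²/40.162 = 12.2293
χ² = 10.0028 + 0.0168 + 19.0090 + 6.4353 + 0.0108 + 12.2293 = 47.70

47.70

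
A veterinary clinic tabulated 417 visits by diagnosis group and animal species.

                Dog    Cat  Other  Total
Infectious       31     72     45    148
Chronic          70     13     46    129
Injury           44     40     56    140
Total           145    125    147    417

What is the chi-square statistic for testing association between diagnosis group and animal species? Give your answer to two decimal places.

Grand total N = 417.
Expected counts (row total × column total / N):
  Infectious, Dog: 148×145/417 = 51.463
  Infectious, Cat: 148×125/417 = 44.365
  Infectious, Other: 148×147/417 = 52.173
  Chronic, Dog: 129×145/417 = 44.856
  Chronic, Cat: 129×125/417 = 38.669
  Chronic, Other: 129×147/417 = 45.475
  Injury, Dog: 140×145/417 = 48.681
  Injury, Cat: 140×125/417 = 41.966
  Injury, Other: 140×147/417 = 49.353
Contributions (O − E)²/E:
  (31 − 51.463)²/51.463 = 8.1366
  (72 − 44.365)²/44.365 = 17.2139
  (45 − 52.173)²/52.173 = 0.9862
  (70 − 44.856)²/44.856 = 14.0945
  (13 − 38.669)²/38.669 = 17.0394
  (46 − 45.475)²/45.475 = 0.0061
  (44 − 48.681)²/48.681 = 0.4501
  (40 − 41.966)²/41.966 = 0.0921
  (56 − 49.353)²/49.353 = 0.8952
χ² = 8.1366 + 17.2139 + 0.9862 + 14.0945 + 17.0394 + 0.0061 + 0.4501 + 0.0921 + 0.8952 = 58.91

58.91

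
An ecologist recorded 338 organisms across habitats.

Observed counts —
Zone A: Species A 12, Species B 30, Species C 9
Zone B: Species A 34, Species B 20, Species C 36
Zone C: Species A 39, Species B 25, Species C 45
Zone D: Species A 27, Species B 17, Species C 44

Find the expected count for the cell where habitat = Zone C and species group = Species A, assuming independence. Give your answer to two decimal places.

Row total (Zone C) = 109; column total (Species A) = 112; grand total N = 338.
Expected count = (row total × column total) / N = 109 × 112 / 338 = 36.12.

36.12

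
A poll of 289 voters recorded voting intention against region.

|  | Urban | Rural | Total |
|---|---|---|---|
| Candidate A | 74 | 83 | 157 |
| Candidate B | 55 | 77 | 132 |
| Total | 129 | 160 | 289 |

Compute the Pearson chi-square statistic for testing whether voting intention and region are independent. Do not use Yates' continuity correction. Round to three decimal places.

Grand total N = 289.
Expected counts (row total × column total / N):
  Candidate A, Urban: 157×129/289 = 70.0796
  Candidate A, Rural: 157×160/289 = 86.9204
  Candidate B, Urban: 132×129/289 = 58.9204
  Candidate B, Rural: 132×160/289 = 73.0796
Contributions (O − E)²/E:
  (74 − 70.0796)²/70.0796 = 0.2193
  (83 − 86.9204)²/86.9204 = 0.1768
  (55 − 58.9204)²/58.9204 = 0.2609
  (77 − 73.0796)²/73.0796 = 0.2103
χ² = 0.2193 + 0.1768 + 0.2609 + 0.2103 = 0.867

0.867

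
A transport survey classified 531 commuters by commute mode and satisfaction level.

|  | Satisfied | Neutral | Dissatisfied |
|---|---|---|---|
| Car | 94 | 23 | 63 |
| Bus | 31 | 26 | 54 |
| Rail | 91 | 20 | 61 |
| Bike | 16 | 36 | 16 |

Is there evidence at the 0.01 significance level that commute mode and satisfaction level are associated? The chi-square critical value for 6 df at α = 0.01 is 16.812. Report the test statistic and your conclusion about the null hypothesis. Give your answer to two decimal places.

75.56; reject H₀

Row totals: 180, 111, 172, 68. Column totals: 232, 105, 194. Grand total N = 531.
Expected counts (row total × column total / N):
  Car, Satisfied: 180×232/531 = 78.644
  Car, Neutral: 180×105/531 = 35.593
  Car, Dissatisfied: 180×194/531 = 65.763
  Bus, Satisfied: 111×232/531 = 48.497
  Bus, Neutral: 111×105/531 = 21.949
  Bus, Dissatisfied: 111×194/531 = 40.554
  Rail, Satisfied: 172×232/531 = 75.149
  Rail, Neutral: 172×105/531 = 34.011
  Rail, Dissatisfied: 172×194/531 = 62.840
  Bike, Satisfied: 68×232/531 = 29.710
  Bike, Neutral: 68×105/531 = 13.446
  Bike, Dissatisfied: 68×194/531 = 24.844
Contributions (O − E)²/E:
  (94 − 78.644)²/78.644 = 2.9984
  (23 − 35.593)²/35.593 = 4.4555
  (63 − 65.763)²/65.763 = 0.1161
  (31 − 48.497)²/48.497 = 6.3127
  (26 − 21.949)²/21.949 = 0.7477
  (54 − 40.554)²/40.554 = 4.4581
  (91 − 75.149)²/75.149 = 3.3434
  (20 − 34.011)²/34.011 = 5.7719
  (61 − 62.840)²/62.840 = 0.0539
  (16 − 29.710)²/29.710 = 6.3266
  (36 − 13.446)²/13.446 = 37.8315
  (16 − 24.844)²/24.844 = 3.1483
χ² = 2.9984 + 4.4555 + 0.1161 + 6.3127 + 0.7477 + 4.4581 + 3.3434 + 5.7719 + 0.0539 + 6.3266 + 37.8315 + 3.1483 = 75.56
df = (4−1)(3−1) = 6. Since 75.56 > 16.812, reject the null hypothesis of independence at α = 0.01.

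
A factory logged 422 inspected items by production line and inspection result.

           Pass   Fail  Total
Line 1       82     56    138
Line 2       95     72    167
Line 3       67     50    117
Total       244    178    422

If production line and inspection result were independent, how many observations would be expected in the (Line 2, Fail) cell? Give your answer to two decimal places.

70.44

Row total (Line 2) = 167; column total (Fail) = 178; grand total N = 422.
Expected count = (row total × column total) / N = 167 × 178 / 422 = 70.44.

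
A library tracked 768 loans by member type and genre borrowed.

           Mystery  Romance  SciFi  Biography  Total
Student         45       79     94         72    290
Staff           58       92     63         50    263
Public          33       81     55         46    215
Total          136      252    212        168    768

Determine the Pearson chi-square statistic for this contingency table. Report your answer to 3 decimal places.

15.117

Grand total N = 768.
Expected counts (row total × column total / N):
  Student, Mystery: 290×136/768 = 51.3542
  Student, Romance: 290×252/768 = 95.1562
  Student, SciFi: 290×212/768 = 80.0521
  Student, Biography: 290×168/768 = 63.4375
  Staff, Mystery: 263×136/768 = 46.5729
  Staff, Romance: 263×252/768 = 86.2969
  Staff, SciFi: 263×212/768 = 72.5990
  Staff, Biography: 263×168/768 = 57.5312
  Public, Mystery: 215×136/768 = 38.0729
  Public, Romance: 215×252/768 = 70.5469
  Public, SciFi: 215×212/768 = 59.3490
  Public, Biography: 215×168/768 = 47.0312
Contributions (O − E)²/E:
  (45 − 51.3542)²/51.3542 = 0.7862
  (79 − 95.1562)²/95.1562 = 2.7431
  (94 − 80.0521)²/80.0521 = 2.4302
  (72 − 63.4375)²/63.4375 = 1.1557
  (58 − 46.5729)²/46.5729 = 2.8037
  (92 − 86.2969)²/86.2969 = 0.3769
  (63 − 72.5990)²/72.5990 = 1.2692
  (50 − 57.5312)²/57.5312 = 0.9859
  (33 − 38.0729)²/38.0729 = 0.6759
  (81 − 70.5469)²/70.5469 = 1.5489
  (55 − 59.3490)²/59.3490 = 0.3187
  (46 − 47.0312)²/47.0312 = 0.0226
χ² = 0.7862 + 2.7431 + 2.4302 + 1.1557 + 2.8037 + 0.3769 + 1.2692 + 0.9859 + 0.6759 + 1.5489 + 0.3187 + 0.0226 = 15.117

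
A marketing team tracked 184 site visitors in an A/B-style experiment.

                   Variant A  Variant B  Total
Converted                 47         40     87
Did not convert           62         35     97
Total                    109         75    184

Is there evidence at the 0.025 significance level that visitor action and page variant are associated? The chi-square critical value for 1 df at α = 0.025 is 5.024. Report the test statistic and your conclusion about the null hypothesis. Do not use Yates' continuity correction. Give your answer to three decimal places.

1.860; fail to reject H₀

Grand total N = 184.
Expected counts (row total × column total / N):
  Converted, Variant A: 87×109/184 = 51.5380
  Converted, Variant B: 87×75/184 = 35.4620
  Did not convert, Variant A: 97×109/184 = 57.4620
  Did not convert, Variant B: 97×75/184 = 39.5380
Contributions (O − E)²/E:
  (47 − 51.5380)²/51.5380 = 0.3996
  (40 − 35.4620)²/35.4620 = 0.5807
  (62 − 57.4620)²/57.4620 = 0.3584
  (35 − 39.5380)²/39.5380 = 0.5209
χ² = 0.3996 + 0.5807 + 0.3584 + 0.5209 = 1.860
df = (2−1)(2−1) = 1. Since 1.860 < 5.024, fail to reject the null hypothesis of independence at α = 0.025.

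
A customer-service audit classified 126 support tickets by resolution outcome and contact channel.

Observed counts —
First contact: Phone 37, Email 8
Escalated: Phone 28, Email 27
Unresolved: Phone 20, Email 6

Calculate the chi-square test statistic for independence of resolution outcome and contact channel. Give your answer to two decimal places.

Row totals: 45, 55, 26. Column totals: 85, 41. Grand total N = 126.
Expected counts (row total × column total / N):
  First contact, Phone: 45×85/126 = 30.357
  First contact, Email: 45×41/126 = 14.643
  Escalated, Phone: 55×85/126 = 37.103
  Escalated, Email: 55×41/126 = 17.897
  Unresolved, Phone: 26×85/126 = 17.540
  Unresolved, Email: 26×41/126 = 8.460
Contributions (O − E)²/E:
  (37 − 30.357)²/30.357 = 1.4537
  (8 − 14.643)²/14.643 = 3.0137
  (28 − 37.103)²/37.103 = 2.2334
  (27 − 17.897)²/17.897 = 4.6301
  (20 − 17.540)²/17.540 = 0.3450
  (6 − 8.460)²/8.460 = 0.7153
χ² = 1.4537 + 3.0137 + 2.2334 + 4.6301 + 0.3450 + 0.7153 = 12.39

12.39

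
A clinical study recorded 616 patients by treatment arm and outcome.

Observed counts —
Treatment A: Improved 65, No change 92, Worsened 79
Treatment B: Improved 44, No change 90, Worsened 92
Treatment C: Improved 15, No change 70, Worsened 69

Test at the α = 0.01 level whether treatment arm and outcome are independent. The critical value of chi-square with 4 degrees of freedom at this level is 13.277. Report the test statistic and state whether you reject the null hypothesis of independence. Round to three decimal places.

Row totals: 236, 226, 154. Column totals: 124, 252, 240. Grand total N = 616.
Expected counts (row total × column total / N):
  Treatment A, Improved: 236×124/616 = 47.5065
  Treatment A, No change: 236×252/616 = 96.5455
  Treatment A, Worsened: 236×240/616 = 91.9481
  Treatment B, Improved: 226×124/616 = 45.4935
  Treatment B, No change: 226×252/616 = 92.4545
  Treatment B, Worsened: 226×240/616 = 88.0519
  Treatment C, Improved: 154×124/616 = 31.0000
  Treatment C, No change: 154×252/616 = 63.0000
  Treatment C, Worsened: 154×240/616 = 60.0000
Contributions (O − E)²/E:
  (65 − 47.5065)²/47.5065 = 6.4417
  (92 − 96.5455)²/96.5455 = 0.2140
  (79 − 91.9481)²/91.9481 = 1.8233
  (44 − 45.4935)²/45.4935 = 0.0490
  (90 − 92.4545)²/92.4545 = 0.0652
  (92 − 88.0519)²/88.0519 = 0.1770
  (15 − 31.0000)²/31.0000 = 8.2581
  (70 − 63.0000)²/63.0000 = 0.7778
  (69 − 60.0000)²/60.0000 = 1.3500
χ² = 6.4417 + 0.2140 + 1.8233 + 0.0490 + 0.0652 + 0.1770 + 8.2581 + 0.7778 + 1.3500 = 19.156
df = (3−1)(3−1) = 4. Since 19.156 > 13.277, reject the null hypothesis of independence at α = 0.01.

19.156; reject H₀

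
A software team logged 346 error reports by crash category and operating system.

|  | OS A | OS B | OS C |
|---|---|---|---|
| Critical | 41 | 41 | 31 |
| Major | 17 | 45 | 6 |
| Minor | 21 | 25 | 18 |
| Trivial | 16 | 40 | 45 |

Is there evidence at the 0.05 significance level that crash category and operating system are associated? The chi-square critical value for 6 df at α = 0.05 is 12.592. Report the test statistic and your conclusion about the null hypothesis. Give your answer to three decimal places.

37.131; reject H₀

Row totals: 113, 68, 64, 101. Column totals: 95, 151, 100. Grand total N = 346.
Expected counts (row total × column total / N):
  Critical, OS A: 113×95/346 = 31.0260
  Critical, OS B: 113×151/346 = 49.3150
  Critical, OS C: 113×100/346 = 32.6590
  Major, OS A: 68×95/346 = 18.6705
  Major, OS B: 68×151/346 = 29.6763
  Major, OS C: 68×100/346 = 19.6532
  Minor, OS A: 64×95/346 = 17.5723
  Minor, OS B: 64×151/346 = 27.9306
  Minor, OS C: 64×100/346 = 18.4971
  Trivial, OS A: 101×95/346 = 27.7312
  Trivial, OS B: 101×151/346 = 44.0780
  Trivial, OS C: 101×100/346 = 29.1908
Contributions (O − E)²/E:
  (41 − 31.0260)²/31.0260 = 3.2064
  (41 − 49.3150)²/49.3150 = 1.4020
  (31 − 32.6590)²/32.6590 = 0.0843
  (17 − 18.6705)²/18.6705 = 0.1495
  (45 − 29.6763)²/29.6763 = 7.9126
  (6 − 19.6532)²/19.6532 = 9.4850
  (21 − 17.5723)²/17.5723 = 0.6686
  (25 − 27.9306)²/27.9306 = 0.3075
  (18 − 18.4971)²/18.4971 = 0.0134
  (16 − 27.7312)²/27.7312 = 4.9627
  (40 − 44.0780)²/44.0780 = 0.3773
  (45 − 29.1908)²/29.1908 = 8.5620
χ² = 3.2064 + 1.4020 + 0.0843 + 0.1495 + 7.9126 + 9.4850 + 0.6686 + 0.3075 + 0.0134 + 4.9627 + 0.3773 + 8.5620 = 37.131
df = (4−1)(3−1) = 6. Since 37.131 > 12.592, reject the null hypothesis of independence at α = 0.05.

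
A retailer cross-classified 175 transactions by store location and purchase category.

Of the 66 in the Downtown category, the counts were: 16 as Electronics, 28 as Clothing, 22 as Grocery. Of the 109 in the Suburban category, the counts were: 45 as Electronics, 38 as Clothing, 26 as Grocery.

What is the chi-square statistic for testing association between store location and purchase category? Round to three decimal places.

5.395

Row totals: 66, 109. Column totals: 61, 66, 48. Grand total N = 175.
Expected counts (row total × column total / N):
  Downtown, Electronics: 66×61/175 = 23.0057
  Downtown, Clothing: 66×66/175 = 24.8914
  Downtown, Grocery: 66×48/175 = 18.1029
  Suburban, Electronics: 109×61/175 = 37.9943
  Suburban, Clothing: 109×66/175 = 41.1086
  Suburban, Grocery: 109×48/175 = 29.8971
Contributions (O − E)²/E:
  (16 − 23.0057)²/23.0057 = 2.1334
  (28 − 24.8914)²/24.8914 = 0.3882
  (22 − 18.1029)²/18.1029 = 0.8389
  (45 − 37.9943)²/37.9943 = 1.2918
  (38 − 41.1086)²/41.1086 = 0.2351
  (26 − 29.8971)²/29.8971 = 0.5080
χ² = 2.1334 + 0.3882 + 0.8389 + 1.2918 + 0.2351 + 0.5080 = 5.395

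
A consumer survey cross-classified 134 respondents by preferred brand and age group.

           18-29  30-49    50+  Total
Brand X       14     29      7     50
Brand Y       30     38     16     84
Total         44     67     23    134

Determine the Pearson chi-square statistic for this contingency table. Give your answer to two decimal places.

Grand total N = 134.
Expected counts (row total × column total / N):
  Brand X, 18-29: 50×44/134 = 16.418
  Brand X, 30-49: 50×67/134 = 25.000
  Brand X, 50+: 50×23/134 = 8.582
  Brand Y, 18-29: 84×44/134 = 27.582
  Brand Y, 30-49: 84×67/134 = 42.000
  Brand Y, 50+: 84×23/134 = 14.418
Contributions (O − E)²/E:
  (14 − 16.418)²/16.418 = 0.3561
  (29 − 25.000)²/25.000 = 0.6400
  (7 − 8.582)²/8.582 = 0.2916
  (30 − 27.582)²/27.582 = 0.2120
  (38 − 42.000)²/42.000 = 0.3810
  (16 − 14.418)²/14.418 = 0.1736
χ² = 0.3561 + 0.6400 + 0.2916 + 0.2120 + 0.3810 + 0.1736 = 2.05

2.05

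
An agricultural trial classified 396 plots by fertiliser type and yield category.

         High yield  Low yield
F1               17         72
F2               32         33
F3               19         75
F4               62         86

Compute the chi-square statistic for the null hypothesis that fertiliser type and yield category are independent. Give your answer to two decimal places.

Row totals: 89, 65, 94, 148. Column totals: 130, 266. Grand total N = 396.
Expected counts (row total × column total / N):
  F1, High yield: 89×130/396 = 29.217
  F1, Low yield: 89×266/396 = 59.783
  F2, High yield: 65×130/396 = 21.338
  F2, Low yield: 65×266/396 = 43.662
  F3, High yield: 94×130/396 = 30.859
  F3, Low yield: 94×266/396 = 63.141
  F4, High yield: 148×130/396 = 48.586
  F4, Low yield: 148×266/396 = 99.414
Contributions (O − E)²/E:
  (17 − 29.217)²/29.217 = 5.1085
  (72 − 59.783)²/59.783 = 2.4966
  (32 − 21.338)²/21.338 = 5.3275
  (33 − 43.662)²/43.662 = 2.6036
  (19 − 30.859)²/30.859 = 4.5574
  (75 − 63.141)²/63.141 = 2.2273
  (62 − 48.586)²/48.586 = 3.7034
  (86 − 99.414)²/99.414 = 1.8100
χ² = 5.1085 + 2.4966 + 5.3275 + 2.6036 + 4.5574 + 2.2273 + 3.7034 + 1.8100 = 27.83

27.83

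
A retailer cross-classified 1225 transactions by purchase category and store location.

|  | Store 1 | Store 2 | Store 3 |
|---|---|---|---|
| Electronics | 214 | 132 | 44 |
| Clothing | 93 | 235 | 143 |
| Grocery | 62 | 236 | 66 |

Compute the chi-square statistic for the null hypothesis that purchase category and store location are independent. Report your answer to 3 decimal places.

Row totals: 390, 471, 364. Column totals: 369, 603, 253. Grand total N = 1225.
Expected counts (row total × column total / N):
  Electronics, Store 1: 390×369/1225 = 117.4776
  Electronics, Store 2: 390×603/1225 = 191.9755
  Electronics, Store 3: 390×253/1225 = 80.5469
  Clothing, Store 1: 471×369/1225 = 141.8767
  Clothing, Store 2: 471×603/1225 = 231.8473
  Clothing, Store 3: 471×253/1225 = 97.2759
  Grocery, Store 1: 364×369/1225 = 109.6457
  Grocery, Store 2: 364×603/1225 = 179.1771
  Grocery, Store 3: 364×253/1225 = 75.1771
Contributions (O − E)²/E:
  (214 − 117.4776)²/117.4776 = 79.3051
  (132 − 191.9755)²/191.9755 = 18.7371
  (44 − 80.5469)²/80.5469 = 16.5826
  (93 − 141.8767)²/141.8767 = 16.8381
  (235 − 231.8473)²/231.8473 = 0.0429
  (143 − 97.2759)²/97.2759 = 21.4924
  (62 − 109.6457)²/109.6457 = 20.7041
  (236 − 179.1771)²/179.1771 = 18.0204
  (66 − 75.1771)²/75.1771 = 1.1203
χ² = 79.3051 + 18.7371 + 16.5826 + 16.8381 + 0.0429 + 21.4924 + 20.7041 + 18.0204 + 1.1203 = 192.843

192.843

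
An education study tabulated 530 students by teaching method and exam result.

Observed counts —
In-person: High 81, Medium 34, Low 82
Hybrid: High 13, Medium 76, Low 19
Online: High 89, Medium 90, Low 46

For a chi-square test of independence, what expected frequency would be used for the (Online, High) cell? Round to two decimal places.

77.69

Row total (Online) = 225; column total (High) = 183; grand total N = 530.
Expected count = (row total × column total) / N = 225 × 183 / 530 = 77.69.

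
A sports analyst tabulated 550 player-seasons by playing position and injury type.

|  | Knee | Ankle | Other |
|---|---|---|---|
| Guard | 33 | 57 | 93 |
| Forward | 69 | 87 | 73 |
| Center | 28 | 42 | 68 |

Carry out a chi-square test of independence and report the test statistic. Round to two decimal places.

Row totals: 183, 229, 138. Column totals: 130, 186, 234. Grand total N = 550.
Expected counts (row total × column total / N):
  Guard, Knee: 183×130/550 = 43.255
  Guard, Ankle: 183×186/550 = 61.887
  Guard, Other: 183×234/550 = 77.858
  Forward, Knee: 229×130/550 = 54.127
  Forward, Ankle: 229×186/550 = 77.444
  Forward, Other: 229×234/550 = 97.429
  Center, Knee: 138×130/550 = 32.618
  Center, Ankle: 138×186/550 = 46.669
  Center, Other: 138×234/550 = 58.713
Contributions (O − E)²/E:
  (33 − 43.255)²/43.255 = 2.4313
  (57 − 61.887)²/61.887 = 0.3859
  (93 − 77.858)²/77.858 = 2.9449
  (69 − 54.127)²/54.127 = 4.0868
  (87 − 77.444)²/77.444 = 1.1791
  (73 − 97.429)²/97.429 = 6.1252
  (28 − 32.618)²/32.618 = 0.6538
  (42 − 46.669)²/46.669 = 0.4671
  (68 − 58.713)²/58.713 = 1.4690
χ² = 2.4313 + 0.3859 + 2.9449 + 4.0868 + 1.1791 + 6.1252 + 0.6538 + 0.4671 + 1.4690 = 19.74

19.74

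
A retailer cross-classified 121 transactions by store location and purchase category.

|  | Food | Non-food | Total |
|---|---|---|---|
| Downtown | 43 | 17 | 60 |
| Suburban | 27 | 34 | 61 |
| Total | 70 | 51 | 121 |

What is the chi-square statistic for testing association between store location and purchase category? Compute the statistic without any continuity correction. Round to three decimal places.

Grand total N = 121.
Expected counts (row total × column total / N):
  Downtown, Food: 60×70/121 = 34.71074
  Downtown, Non-food: 60×51/121 = 25.28926
  Suburban, Food: 61×70/121 = 35.28926
  Suburban, Non-food: 61×51/121 = 25.71074
Contributions (O − E)²/E:
  (43 − 34.71074)²/34.71074 = 1.9796
  (17 − 25.28926)²/25.28926 = 2.7170
  (27 − 35.28926)²/35.28926 = 1.9471
  (34 − 25.71074)²/25.71074 = 2.6725
χ² = 1.9796 + 2.7170 + 1.9471 + 2.6725 = 9.316

9.316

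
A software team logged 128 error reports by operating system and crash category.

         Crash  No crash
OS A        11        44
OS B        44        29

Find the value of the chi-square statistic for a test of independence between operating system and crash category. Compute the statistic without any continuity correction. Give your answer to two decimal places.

20.76

Row totals: 55, 73. Column totals: 55, 73. Grand total N = 128.
Expected counts (row total × column total / N):
  OS A, Crash: 55×55/128 = 23.633
  OS A, No crash: 55×73/128 = 31.367
  OS B, Crash: 73×55/128 = 31.367
  OS B, No crash: 73×73/128 = 41.633
Contributions (O − E)²/E:
  (11 − 23.633)²/23.633 = 6.7530
  (44 − 31.367)²/31.367 = 5.0879
  (44 − 31.367)²/31.367 = 5.0879
  (29 − 41.633)²/41.633 = 3.8333
χ² = 6.7530 + 5.0879 + 5.0879 + 3.8333 = 20.76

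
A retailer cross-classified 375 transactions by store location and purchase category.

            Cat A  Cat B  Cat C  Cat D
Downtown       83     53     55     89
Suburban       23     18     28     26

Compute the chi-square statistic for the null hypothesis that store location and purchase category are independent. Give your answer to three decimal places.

Row totals: 280, 95. Column totals: 106, 71, 83, 115. Grand total N = 375.
Expected counts (row total × column total / N):
  Downtown, Cat A: 280×106/375 = 79.1467
  Downtown, Cat B: 280×71/375 = 53.0133
  Downtown, Cat C: 280×83/375 = 61.9733
  Downtown, Cat D: 280×115/375 = 85.8667
  Suburban, Cat A: 95×106/375 = 26.8533
  Suburban, Cat B: 95×71/375 = 17.9867
  Suburban, Cat C: 95×83/375 = 21.0267
  Suburban, Cat D: 95×115/375 = 29.1333
Contributions (O − E)²/E:
  (83 − 79.1467)²/79.1467 = 0.1876
  (53 − 53.0133)²/53.0133 = 0.0000
  (55 − 61.9733)²/61.9733 = 0.7846
  (89 − 85.8667)²/85.8667 = 0.1143
  (23 − 26.8533)²/26.8533 = 0.5529
  (18 − 17.9867)²/17.9867 = 0.0000
  (28 − 21.0267)²/21.0267 = 2.3126
  (26 − 29.1333)²/29.1333 = 0.3370
χ² = 0.1876 + 0.0000 + 0.7846 + 0.1143 + 0.5529 + 0.0000 + 2.3126 + 0.3370 = 4.289

4.289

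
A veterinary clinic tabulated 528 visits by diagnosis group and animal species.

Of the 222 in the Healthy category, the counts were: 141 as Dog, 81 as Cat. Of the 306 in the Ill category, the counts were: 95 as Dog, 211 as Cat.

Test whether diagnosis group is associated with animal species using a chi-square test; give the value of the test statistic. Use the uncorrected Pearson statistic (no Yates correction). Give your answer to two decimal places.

54.87

Row totals: 222, 306. Column totals: 236, 292. Grand total N = 528.
Expected counts (row total × column total / N):
  Healthy, Dog: 222×236/528 = 99.227
  Healthy, Cat: 222×292/528 = 122.773
  Ill, Dog: 306×236/528 = 136.773
  Ill, Cat: 306×292/528 = 169.227
Contributions (O − E)²/E:
  (141 − 99.227)²/99.227 = 17.5858
  (81 − 122.773)²/122.773 = 14.2131
  (95 − 136.773)²/136.773 = 12.7582
  (211 − 169.227)²/169.227 = 10.3115
χ² = 17.5858 + 14.2131 + 12.7582 + 10.3115 = 54.87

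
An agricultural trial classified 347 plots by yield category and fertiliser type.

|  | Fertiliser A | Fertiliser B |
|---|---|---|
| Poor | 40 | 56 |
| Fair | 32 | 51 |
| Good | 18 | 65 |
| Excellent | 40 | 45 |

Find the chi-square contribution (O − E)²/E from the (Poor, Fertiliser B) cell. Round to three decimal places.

0.271

Row total (Poor) = 96; column total (Fertiliser B) = 217; N = 347.
Expected count E = 96 × 217 / 347 = 60.0346.
Contribution = (O − E)²/E = (56 − 60.0346)² / 60.0346 = 0.271.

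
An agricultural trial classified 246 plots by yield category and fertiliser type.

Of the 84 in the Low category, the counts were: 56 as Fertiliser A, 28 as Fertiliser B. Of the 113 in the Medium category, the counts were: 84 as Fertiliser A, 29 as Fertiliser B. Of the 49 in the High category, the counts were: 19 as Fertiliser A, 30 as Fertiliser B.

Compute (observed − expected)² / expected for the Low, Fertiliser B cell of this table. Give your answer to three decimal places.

0.098

Row total (Low) = 84; column total (Fertiliser B) = 87; N = 246.
Expected count E = 84 × 87 / 246 = 29.70732.
Contribution = (O − E)²/E = (28 − 29.70732)² / 29.70732 = 0.098.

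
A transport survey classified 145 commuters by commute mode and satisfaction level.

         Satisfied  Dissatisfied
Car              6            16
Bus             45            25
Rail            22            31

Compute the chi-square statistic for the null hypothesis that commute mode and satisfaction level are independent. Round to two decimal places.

11.78

Row totals: 22, 70, 53. Column totals: 73, 72. Grand total N = 145.
Expected counts (row total × column total / N):
  Car, Satisfied: 22×73/145 = 11.076
  Car, Dissatisfied: 22×72/145 = 10.924
  Bus, Satisfied: 70×73/145 = 35.241
  Bus, Dissatisfied: 70×72/145 = 34.759
  Rail, Satisfied: 53×73/145 = 26.683
  Rail, Dissatisfied: 53×72/145 = 26.317
Contributions (O − E)²/E:
  (6 − 11.076)²/11.076 = 2.3263
  (16 − 10.924)²/10.924 = 2.3586
  (45 − 35.241)²/35.241 = 2.7025
  (25 − 34.759)²/34.759 = 2.7400
  (22 − 26.683)²/26.683 = 0.8219
  (31 − 26.317)²/26.317 = 0.8333
χ² = 2.3263 + 2.3586 + 2.7025 + 2.7400 + 0.8219 + 0.8333 = 11.78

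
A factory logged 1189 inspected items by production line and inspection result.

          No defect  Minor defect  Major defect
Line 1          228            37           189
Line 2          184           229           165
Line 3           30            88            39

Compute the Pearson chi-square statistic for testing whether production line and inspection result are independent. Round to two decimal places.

182.40

Row totals: 454, 578, 157. Column totals: 442, 354, 393. Grand total N = 1189.
Expected counts (row total × column total / N):
  Line 1, No defect: 454×442/1189 = 168.770
  Line 1, Minor defect: 454×354/1189 = 135.169
  Line 1, Major defect: 454×393/1189 = 150.061
  Line 2, No defect: 578×442/1189 = 214.866
  Line 2, Minor defect: 578×354/1189 = 172.087
  Line 2, Major defect: 578×393/1189 = 191.046
  Line 3, No defect: 157×442/1189 = 58.363
  Line 3, Minor defect: 157×354/1189 = 46.743
  Line 3, Major defect: 157×393/1189 = 51.893
Contributions (O − E)²/E:
  (228 − 168.770)²/168.770 = 20.7868
  (37 − 135.169)²/135.169 = 71.2971
  (189 − 150.061)²/150.061 = 10.1042
  (184 − 214.866)²/214.866 = 4.4340
  (229 − 172.087)²/172.087 = 18.8224
  (165 − 191.046)²/191.046 = 3.5509
  (30 − 58.363)²/58.363 = 13.7837
  (88 − 46.743)²/46.743 = 36.4149
  (39 − 51.893)²/51.893 = 3.2033
χ² = 20.7868 + 71.2971 + 10.1042 + 4.4340 + 18.8224 + 3.5509 + 13.7837 + 36.4149 + 3.2033 = 182.40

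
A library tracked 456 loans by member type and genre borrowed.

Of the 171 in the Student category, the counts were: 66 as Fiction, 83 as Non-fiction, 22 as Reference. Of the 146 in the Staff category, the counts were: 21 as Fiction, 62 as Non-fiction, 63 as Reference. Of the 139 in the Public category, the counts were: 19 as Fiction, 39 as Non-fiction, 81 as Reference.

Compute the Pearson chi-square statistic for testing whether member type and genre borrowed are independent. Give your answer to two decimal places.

82.07

Row totals: 171, 146, 139. Column totals: 106, 184, 166. Grand total N = 456.
Expected counts (row total × column total / N):
  Student, Fiction: 171×106/456 = 39.750
  Student, Non-fiction: 171×184/456 = 69.000
  Student, Reference: 171×166/456 = 62.250
  Staff, Fiction: 146×106/456 = 33.939
  Staff, Non-fiction: 146×184/456 = 58.912
  Staff, Reference: 146×166/456 = 53.149
  Public, Fiction: 139×106/456 = 32.311
  Public, Non-fiction: 139×184/456 = 56.088
  Public, Reference: 139×166/456 = 50.601
Contributions (O − E)²/E:
  (66 − 39.750)²/39.750 = 17.3349
  (83 − 69.000)²/69.000 = 2.8406
  (22 − 62.250)²/62.250 = 26.0251
  (21 − 33.939)²/33.939 = 4.9329
  (62 − 58.912)²/58.912 = 0.1619
  (63 − 53.149)²/53.149 = 1.8259
  (19 − 32.311)²/32.311 = 5.4837
  (39 − 56.088)²/56.088 = 5.2061
  (81 − 50.601)²/50.601 = 18.2625
χ² = 17.3349 + 2.8406 + 26.0251 + 4.9329 + 0.1619 + 1.8259 + 5.4837 + 5.2061 + 18.2625 = 82.07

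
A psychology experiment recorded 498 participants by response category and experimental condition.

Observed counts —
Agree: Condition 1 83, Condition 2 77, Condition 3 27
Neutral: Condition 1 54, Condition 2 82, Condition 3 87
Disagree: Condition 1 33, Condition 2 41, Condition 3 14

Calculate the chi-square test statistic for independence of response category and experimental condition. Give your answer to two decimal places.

Row totals: 187, 223, 88. Column totals: 170, 200, 128. Grand total N = 498.
Expected counts (row total × column total / N):
  Agree, Condition 1: 187×170/498 = 63.835
  Agree, Condition 2: 187×200/498 = 75.100
  Agree, Condition 3: 187×128/498 = 48.064
  Neutral, Condition 1: 223×170/498 = 76.124
  Neutral, Condition 2: 223×200/498 = 89.558
  Neutral, Condition 3: 223×128/498 = 57.317
  Disagree, Condition 1: 88×170/498 = 30.040
  Disagree, Condition 2: 88×200/498 = 35.341
  Disagree, Condition 3: 88×128/498 = 22.618
Contributions (O − E)²/E:
  (83 − 63.835)²/63.835 = 5.7539
  (77 − 75.100)²/75.100 = 0.0481
  (27 − 48.064)²/48.064 = 9.2313
  (54 − 76.124)²/76.124 = 6.4299
  (82 − 89.558)²/89.558 = 0.6378
  (87 − 57.317)²/57.317 = 15.3721
  (33 − 30.040)²/30.040 = 0.2917
  (41 − 35.341)²/35.341 = 0.9062
  (14 − 22.618)²/22.618 = 3.2837
χ² = 5.7539 + 0.0481 + 9.2313 + 6.4299 + 0.6378 + 15.3721 + 0.2917 + 0.9062 + 3.2837 = 41.95

41.95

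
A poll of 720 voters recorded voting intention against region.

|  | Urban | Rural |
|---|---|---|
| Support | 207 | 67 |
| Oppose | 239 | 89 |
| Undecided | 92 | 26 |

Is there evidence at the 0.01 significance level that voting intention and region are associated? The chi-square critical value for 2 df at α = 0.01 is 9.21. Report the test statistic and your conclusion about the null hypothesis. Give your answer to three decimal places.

Row totals: 274, 328, 118. Column totals: 538, 182. Grand total N = 720.
Expected counts (row total × column total / N):
  Support, Urban: 274×538/720 = 204.7389
  Support, Rural: 274×182/720 = 69.2611
  Oppose, Urban: 328×538/720 = 245.0889
  Oppose, Rural: 328×182/720 = 82.9111
  Undecided, Urban: 118×538/720 = 88.1722
  Undecided, Rural: 118×182/720 = 29.8278
Contributions (O − E)²/E:
  (207 − 204.7389)²/204.7389 = 0.0250
  (67 − 69.2611)²/69.2611 = 0.0738
  (239 − 245.0889)²/245.0889 = 0.1513
  (89 − 82.9111)²/82.9111 = 0.4472
  (92 − 88.1722)²/88.1722 = 0.1662
  (26 − 29.8278)²/29.8278 = 0.4912
χ² = 0.0250 + 0.0738 + 0.1513 + 0.4472 + 0.1662 + 0.4912 = 1.355
df = (3−1)(2−1) = 2. Since 1.355 < 9.21, fail to reject the null hypothesis of independence at α = 0.01.

1.355; fail to reject H₀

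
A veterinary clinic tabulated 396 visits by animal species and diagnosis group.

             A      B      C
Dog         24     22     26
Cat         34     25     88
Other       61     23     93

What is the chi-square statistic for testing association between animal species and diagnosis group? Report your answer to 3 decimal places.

17.958

Row totals: 72, 147, 177. Column totals: 119, 70, 207. Grand total N = 396.
Expected counts (row total × column total / N):
  Dog, A: 72×119/396 = 21.6364
  Dog, B: 72×70/396 = 12.7273
  Dog, C: 72×207/396 = 37.6364
  Cat, A: 147×119/396 = 44.1742
  Cat, B: 147×70/396 = 25.9848
  Cat, C: 147×207/396 = 76.8409
  Other, A: 177×119/396 = 53.1894
  Other, B: 177×70/396 = 31.2879
  Other, C: 177×207/396 = 92.5227
Contributions (O − E)²/E:
  (24 − 21.6364)²/21.6364 = 0.2582
  (22 − 12.7273)²/12.7273 = 6.7558
  (26 − 37.6364)²/37.6364 = 3.5977
  (34 − 44.1742)²/44.1742 = 2.3433
  (25 − 25.9848)²/25.9848 = 0.0373
  (88 − 76.8409)²/76.8409 = 1.6206
  (61 − 53.1894)²/53.1894 = 1.1469
  (23 − 31.2879)²/31.2879 = 2.1954
  (93 − 92.5227)²/92.5227 = 0.0025
χ² = 0.2582 + 6.7558 + 3.5977 + 2.3433 + 0.0373 + 1.6206 + 1.1469 + 2.1954 + 0.0025 = 17.958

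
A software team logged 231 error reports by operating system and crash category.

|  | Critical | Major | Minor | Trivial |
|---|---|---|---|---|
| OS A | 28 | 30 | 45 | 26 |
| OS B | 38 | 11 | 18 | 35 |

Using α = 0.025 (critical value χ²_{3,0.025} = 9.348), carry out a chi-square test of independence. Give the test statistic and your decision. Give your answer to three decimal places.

20.341; reject H₀

Row totals: 129, 102. Column totals: 66, 41, 63, 61. Grand total N = 231.
Expected counts (row total × column total / N):
  OS A, Critical: 129×66/231 = 36.8571
  OS A, Major: 129×41/231 = 22.8961
  OS A, Minor: 129×63/231 = 35.1818
  OS A, Trivial: 129×61/231 = 34.0649
  OS B, Critical: 102×66/231 = 29.1429
  OS B, Major: 102×41/231 = 18.1039
  OS B, Minor: 102×63/231 = 27.8182
  OS B, Trivial: 102×61/231 = 26.9351
Contributions (O − E)²/E:
  (28 − 36.8571)²/36.8571 = 2.1284
  (30 − 22.8961)²/22.8961 = 2.2041
  (45 − 35.1818)²/35.1818 = 2.7400
  (26 − 34.0649)²/34.0649 = 1.9094
  (38 − 29.1429)²/29.1429 = 2.6918
  (11 − 18.1039)²/18.1039 = 2.7875
  (18 − 27.8182)²/27.8182 = 3.4653
  (35 − 26.9351)²/26.9351 = 2.4148
χ² = 2.1284 + 2.2041 + 2.7400 + 1.9094 + 2.6918 + 2.7875 + 3.4653 + 2.4148 = 20.341
df = (2−1)(4−1) = 3. Since 20.341 > 9.348, reject the null hypothesis of independence at α = 0.025.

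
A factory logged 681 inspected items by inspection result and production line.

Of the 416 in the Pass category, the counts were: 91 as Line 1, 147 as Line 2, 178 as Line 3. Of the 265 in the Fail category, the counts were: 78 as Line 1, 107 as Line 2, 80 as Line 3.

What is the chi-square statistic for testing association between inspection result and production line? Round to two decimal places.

11.61

Row totals: 416, 265. Column totals: 169, 254, 258. Grand total N = 681.
Expected counts (row total × column total / N):
  Pass, Line 1: 416×169/681 = 103.236
  Pass, Line 2: 416×254/681 = 155.160
  Pass, Line 3: 416×258/681 = 157.604
  Fail, Line 1: 265×169/681 = 65.764
  Fail, Line 2: 265×254/681 = 98.840
  Fail, Line 3: 265×258/681 = 100.396
Contributions (O − E)²/E:
  (91 − 103.236)²/103.236 = 1.4503
  (147 − 155.160)²/155.160 = 0.4291
  (178 − 157.604)²/157.604 = 2.6395
  (78 − 65.764)²/65.764 = 2.2766
  (107 − 98.840)²/98.840 = 0.6737
  (80 − 100.396)²/100.396 = 4.1436
χ² = 1.4503 + 0.4291 + 2.6395 + 2.2766 + 0.6737 + 4.1436 = 11.61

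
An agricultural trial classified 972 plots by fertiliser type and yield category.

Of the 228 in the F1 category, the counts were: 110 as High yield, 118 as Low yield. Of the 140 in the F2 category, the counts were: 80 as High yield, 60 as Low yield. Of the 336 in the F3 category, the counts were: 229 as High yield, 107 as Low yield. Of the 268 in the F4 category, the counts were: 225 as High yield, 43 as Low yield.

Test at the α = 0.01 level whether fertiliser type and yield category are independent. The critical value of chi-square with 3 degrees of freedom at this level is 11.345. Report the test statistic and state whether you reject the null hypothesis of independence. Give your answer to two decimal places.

76.37; reject H₀

Row totals: 228, 140, 336, 268. Column totals: 644, 328. Grand total N = 972.
Expected counts (row total × column total / N):
  F1, High yield: 228×644/972 = 151.062
  F1, Low yield: 228×328/972 = 76.938
  F2, High yield: 140×644/972 = 92.757
  F2, Low yield: 140×328/972 = 47.243
  F3, High yield: 336×644/972 = 222.617
  F3, Low yield: 336×328/972 = 113.383
  F4, High yield: 268×644/972 = 177.564
  F4, Low yield: 268×328/972 = 90.436
Contributions (O − E)²/E:
  (110 − 151.062)²/151.062 = 11.1616
  (118 − 76.938)²/76.938 = 21.9149
  (80 − 92.757)²/92.757 = 1.7545
  (60 − 47.243)²/47.243 = 3.4448
  (229 − 222.617)²/222.617 = 0.1830
  (107 − 113.383)²/113.383 = 0.3593
  (225 − 177.564)²/177.564 = 12.6725
  (43 − 90.436)²/90.436 = 24.8814
χ² = 11.1616 + 21.9149 + 1.7545 + 3.4448 + 0.1830 + 0.3593 + 12.6725 + 24.8814 = 76.37
df = (4−1)(2−1) = 3. Since 76.37 > 11.345, reject the null hypothesis of independence at α = 0.01.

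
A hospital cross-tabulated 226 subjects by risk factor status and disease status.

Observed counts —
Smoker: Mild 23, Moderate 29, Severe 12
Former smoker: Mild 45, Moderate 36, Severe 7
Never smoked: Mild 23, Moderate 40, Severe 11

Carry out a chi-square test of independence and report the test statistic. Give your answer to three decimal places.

9.414

Row totals: 64, 88, 74. Column totals: 91, 105, 30. Grand total N = 226.
Expected counts (row total × column total / N):
  Smoker, Mild: 64×91/226 = 25.76991
  Smoker, Moderate: 64×105/226 = 29.73451
  Smoker, Severe: 64×30/226 = 8.49558
  Former smoker, Mild: 88×91/226 = 35.43363
  Former smoker, Moderate: 88×105/226 = 40.88496
  Former smoker, Severe: 88×30/226 = 11.68142
  Never smoked, Mild: 74×91/226 = 29.79646
  Never smoked, Moderate: 74×105/226 = 34.38053
  Never smoked, Severe: 74×30/226 = 9.82301
Contributions (O − E)²/E:
  (23 − 25.76991)²/25.76991 = 0.2977
  (29 − 29.73451)²/29.73451 = 0.0181
  (12 − 8.49558)²/8.49558 = 1.4456
  (45 − 35.43363)²/35.43363 = 2.5827
  (36 − 40.88496)²/40.88496 = 0.5837
  (7 − 11.68142)²/11.68142 = 1.8761
  (23 − 29.79646)²/29.79646 = 1.5502
  (40 − 34.38053)²/34.38053 = 0.9185
  (11 − 9.82301)²/9.82301 = 0.1410
χ² = 0.2977 + 0.0181 + 1.4456 + 2.5827 + 0.5837 + 1.8761 + 1.5502 + 0.9185 + 0.1410 = 9.414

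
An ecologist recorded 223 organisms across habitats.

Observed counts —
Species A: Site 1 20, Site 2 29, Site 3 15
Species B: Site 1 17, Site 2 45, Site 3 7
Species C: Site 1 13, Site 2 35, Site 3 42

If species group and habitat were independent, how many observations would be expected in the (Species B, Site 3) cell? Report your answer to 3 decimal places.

Row total (Species B) = 69; column total (Site 3) = 64; grand total N = 223.
Expected count = (row total × column total) / N = 69 × 64 / 223 = 19.803.

19.803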